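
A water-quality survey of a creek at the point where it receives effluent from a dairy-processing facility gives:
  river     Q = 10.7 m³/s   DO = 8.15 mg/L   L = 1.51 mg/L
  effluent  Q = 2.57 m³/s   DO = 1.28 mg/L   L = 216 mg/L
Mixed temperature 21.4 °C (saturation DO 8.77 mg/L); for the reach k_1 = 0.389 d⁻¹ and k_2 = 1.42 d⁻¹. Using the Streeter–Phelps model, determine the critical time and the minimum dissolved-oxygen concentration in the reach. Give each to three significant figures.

t_c ≈ 1.13 d; minimum DO ≈ 1.18 mg/L

Mixed DO = (10.7×8.15 + 2.57×1.28)/(10.7+2.57) = 90.49/13.27 = 6.819 mg/L.
Mixed L₀ = (10.7×1.51 + 2.57×216)/(13.27) = 571.3/13.27 = 43.05 mg/L.
Initial deficit D₀ = C_s − DO₀ = 8.77 − 6.819 = 1.951 mg/L.
t_c = (1/1.031) ln[(1.42/0.389)(1 − 1.951×1.031/(0.389×43.05))] = 0.9699 × ln(3.212) = 1.132 d.
D_c = (0.389/1.42) × 43.05 × e^(−0.389×1.132) = 0.2739 × 43.05 × 0.6439 = 7.593 mg/L.
Minimum DO = 8.77 − 7.593 = 1.177 mg/L.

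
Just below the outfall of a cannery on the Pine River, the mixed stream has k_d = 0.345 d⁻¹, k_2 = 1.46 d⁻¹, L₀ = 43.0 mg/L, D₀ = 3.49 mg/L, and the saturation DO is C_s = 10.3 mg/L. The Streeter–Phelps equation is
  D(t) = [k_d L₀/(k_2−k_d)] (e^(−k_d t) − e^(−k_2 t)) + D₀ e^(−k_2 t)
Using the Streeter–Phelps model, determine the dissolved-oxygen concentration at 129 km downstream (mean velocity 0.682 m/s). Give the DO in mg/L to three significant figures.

Travel time t = x/v = 129 km / (0.682 m/s) = 129000 m / 0.682 m/s = 189100 s = 2.189 d.
k_d L₀/(k_2−k_d) = 0.345×43.0/(1.46−0.345) = 14.83/1.115 = 13.30 mg/L.
e^(−k_d t) = e^(−0.345×2.189) = 0.4699; e^(−k_2 t) = e^(−1.46×2.189) = 0.04091.
D = 13.30 × (0.4699 − 0.04091) + 3.49 × 0.04091 = 5.707 + 0.1428 = 5.850 mg/L.
DO = C_s − D = 10.3 − 5.850 = 4.450 mg/L.

DO ≈ 4.45 mg/L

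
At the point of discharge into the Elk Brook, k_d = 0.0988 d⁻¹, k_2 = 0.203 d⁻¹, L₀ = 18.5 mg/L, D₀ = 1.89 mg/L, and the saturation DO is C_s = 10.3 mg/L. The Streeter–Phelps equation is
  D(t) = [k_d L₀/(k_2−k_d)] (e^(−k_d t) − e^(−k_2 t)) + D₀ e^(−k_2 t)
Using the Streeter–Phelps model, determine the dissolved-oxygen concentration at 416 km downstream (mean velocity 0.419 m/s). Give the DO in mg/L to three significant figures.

Travel time t = x/v = 416 km / (0.419 m/s) = 416000 m / 0.419 m/s = 992800 s = 11.49 d.
k_d L₀/(k_2−k_d) = 0.0988×18.5/(0.203−0.0988) = 1.828/0.1042 = 17.54 mg/L.
e^(−k_d t) = e^(−0.0988×11.49) = 0.3213; e^(−k_2 t) = e^(−0.203×11.49) = 0.09703.
D = 17.54 × (0.3213 − 0.09703) + 1.89 × 0.09703 = 3.934 + 0.1834 = 4.118 mg/L.
DO = C_s − D = 10.3 − 4.118 = 6.182 mg/L.

DO ≈ 6.18 mg/L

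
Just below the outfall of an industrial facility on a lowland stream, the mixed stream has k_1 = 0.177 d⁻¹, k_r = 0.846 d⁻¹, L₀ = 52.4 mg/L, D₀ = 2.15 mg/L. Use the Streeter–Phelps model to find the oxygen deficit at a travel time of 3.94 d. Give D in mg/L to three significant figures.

k_1 L₀/(k_r−k_1) = 0.177×52.4/(0.846−0.177) = 9.275/0.6690 = 13.86 mg/L.
e^(−k_1 t) = e^(−0.177×3.940) = 0.4979; e^(−k_r t) = e^(−0.846×3.940) = 0.03568.
D = 13.86 × (0.4979 − 0.03568) + 2.15 × 0.03568 = 6.408 + 0.07671 = 6.485 mg/L.

D ≈ 6.48 mg/L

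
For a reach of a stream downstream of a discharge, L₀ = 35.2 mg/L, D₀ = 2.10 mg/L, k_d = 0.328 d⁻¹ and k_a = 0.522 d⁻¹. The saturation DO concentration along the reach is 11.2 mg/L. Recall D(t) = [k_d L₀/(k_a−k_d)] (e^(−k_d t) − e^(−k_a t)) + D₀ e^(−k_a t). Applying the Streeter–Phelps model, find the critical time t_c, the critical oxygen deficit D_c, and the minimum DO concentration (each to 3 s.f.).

t_c = [1/(k_a−k_d)] ln[(k_a/k_d)(1 − D₀(k_a−k_d)/(k_d L₀))]
= [1/(0.522−0.328)] ln[(0.522/0.328)(1 − 2.10×0.1940/(0.328×35.2))]
= (1/0.1940) ln[1.591 × 0.9647] = 5.155 × ln(1.535) = 5.155 × 0.4287 = 2.210 d.
D_c = (k_d/k_a) L₀ e^(−k_d t_c) = (0.328/0.522) × 35.2 × e^(−0.328×2.210) = 0.6284 × 35.2 × 0.4844 = 10.71 mg/L.
Minimum DO = C_s − D_c = 11.2 − 10.71 = 0.4862 mg/L.

t_c ≈ 2.21 d; D_c ≈ 10.7 mg/L; min DO ≈ 0.486 mg/L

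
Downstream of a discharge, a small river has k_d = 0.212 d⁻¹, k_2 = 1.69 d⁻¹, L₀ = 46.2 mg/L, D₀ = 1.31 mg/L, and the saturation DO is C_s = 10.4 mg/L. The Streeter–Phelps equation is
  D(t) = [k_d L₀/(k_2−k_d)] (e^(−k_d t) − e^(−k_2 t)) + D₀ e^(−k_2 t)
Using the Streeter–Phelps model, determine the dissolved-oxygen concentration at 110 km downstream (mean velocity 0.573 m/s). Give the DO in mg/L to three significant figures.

DO ≈ 6.39 mg/L

Travel time t = x/v = 110 km / (0.573 m/s) = 110000 m / 0.573 m/s = 192000 s = 2.222 d.
k_d L₀/(k_2−k_d) = 0.212×46.2/(1.69−0.212) = 9.794/1.478 = 6.627 mg/L.
e^(−k_d t) = e^(−0.212×2.222) = 0.6244; e^(−k_2 t) = e^(−1.69×2.222) = 0.02340.
D = 6.627 × (0.6244 − 0.02340) + 1.31 × 0.02340 = 3.982 + 0.03065 = 4.013 mg/L.
DO = C_s − D = 10.4 − 4.013 = 6.387 mg/L.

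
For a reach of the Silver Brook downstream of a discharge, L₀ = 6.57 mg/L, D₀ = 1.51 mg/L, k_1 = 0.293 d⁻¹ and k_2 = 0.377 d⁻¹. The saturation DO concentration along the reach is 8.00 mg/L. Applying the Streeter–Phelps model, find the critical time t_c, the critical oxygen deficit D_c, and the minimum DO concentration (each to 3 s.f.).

t_c ≈ 2.19 d; D_c ≈ 2.69 mg/L; min DO ≈ 5.31 mg/L

At the critical point dD/dt = 0, so k_1 L₀ e^(−k_1 t) = k_2 D. Substituting D(t) from the Streeter–Phelps equation and solving for t gives
t_c = ln[(k_2/k_1)(1 − D₀(k_2−k_1)/(k_1 L₀))] / (k_2−k_1).
Here k_2−k_1 = 0.08400 d⁻¹ and 1 − D₀(k_2−k_1)/(k_1 L₀) = 1 − 1.51×0.08400/(0.293×6.57) = 0.9341, so
t_c = ln(1.287 × 0.9341) / 0.08400 = 0.1839 / 0.08400 = 2.189 d.
D_c = (k_1/k_2) L₀ e^(−k_1 t_c) = (0.293/0.377) × 6.57 × e^(−0.293×2.189) = 0.7772 × 6.57 × 0.5265 = 2.688 mg/L.
Minimum DO = C_s − D_c = 8.00 − 2.688 = 5.312 mg/L.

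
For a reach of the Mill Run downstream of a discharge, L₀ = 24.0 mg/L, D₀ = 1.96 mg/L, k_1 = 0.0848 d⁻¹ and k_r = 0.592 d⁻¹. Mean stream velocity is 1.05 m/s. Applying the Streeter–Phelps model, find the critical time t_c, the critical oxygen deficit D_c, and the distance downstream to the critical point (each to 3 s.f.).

t_c ≈ 2.51 d; D_c ≈ 2.78 mg/L; x_c ≈ 228 km

t_c = [1/(k_r−k_1)] ln[(k_r/k_1)(1 − D₀(k_r−k_1)/(k_1 L₀))]
= [1/(0.592−0.0848)] ln[(0.592/0.0848)(1 − 1.96×0.5072/(0.0848×24.0))]
= (1/0.5072) ln[6.981 × 0.5115] = 1.972 × ln(3.571) = 1.972 × 1.273 = 2.510 d.
L(t_c) = L₀ e^(−k_1 t_c) = 24.0 × 0.8083 = 19.40 mg/L, and at the critical point k_r D_c = k_1 L, so D_c = (0.0848/0.592) × 19.40 = 2.779 mg/L.
x_c = v t_c = 1.05 m/s × 2.510 d × 86400 s/d = 227700 m ≈ 228 km.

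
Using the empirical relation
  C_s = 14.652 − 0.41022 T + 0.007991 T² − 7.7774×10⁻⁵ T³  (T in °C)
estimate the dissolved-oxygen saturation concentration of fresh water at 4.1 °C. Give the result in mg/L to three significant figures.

C_s ≈ 13.1 mg/L

C_s = 14.652 − 0.41022×4.1 + 0.007991×4.1² − 7.7774×10⁻⁵×4.1³ = 13.10 mg/L.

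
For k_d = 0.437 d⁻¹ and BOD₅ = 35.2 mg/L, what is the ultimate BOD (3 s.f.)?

BOD₅ = L₀(1 − e^(−5k_d)) ⇒ L₀ = BOD₅ / (1 − e^(−5×0.437))
= 35.2 / (1 − 0.1125) = 35.2 / 0.8875 = 39.66 mg/L.

L₀ ≈ 39.7 mg/L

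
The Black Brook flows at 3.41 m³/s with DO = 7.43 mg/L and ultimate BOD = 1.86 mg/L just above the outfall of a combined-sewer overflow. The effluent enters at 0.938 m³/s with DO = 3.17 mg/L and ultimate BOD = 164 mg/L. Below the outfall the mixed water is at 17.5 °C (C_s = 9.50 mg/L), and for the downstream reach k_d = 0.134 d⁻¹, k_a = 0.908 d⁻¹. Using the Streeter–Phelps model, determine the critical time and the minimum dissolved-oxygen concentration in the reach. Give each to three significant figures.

Mixed DO = (3.41×7.43 + 0.938×3.17)/(3.41+0.938) = 28.31/4.348 = 6.511 mg/L.
Mixed L₀ = (3.41×1.86 + 0.938×164)/(4.348) = 160.2/4.348 = 36.84 mg/L.
Initial deficit D₀ = C_s − DO₀ = 9.50 − 6.511 = 2.989 mg/L.
t_c = (1/0.7740) ln[(0.908/0.134)(1 − 2.989×0.7740/(0.134×36.84))] = 1.292 × ln(3.600) = 1.655 d.
D_c = (0.134/0.908) × 36.84 × e^(−0.134×1.655) = 0.1476 × 36.84 × 0.8011 = 4.355 mg/L.
Minimum DO = 9.50 − 4.355 = 5.145 mg/L.

t_c ≈ 1.66 d; minimum DO ≈ 5.14 mg/L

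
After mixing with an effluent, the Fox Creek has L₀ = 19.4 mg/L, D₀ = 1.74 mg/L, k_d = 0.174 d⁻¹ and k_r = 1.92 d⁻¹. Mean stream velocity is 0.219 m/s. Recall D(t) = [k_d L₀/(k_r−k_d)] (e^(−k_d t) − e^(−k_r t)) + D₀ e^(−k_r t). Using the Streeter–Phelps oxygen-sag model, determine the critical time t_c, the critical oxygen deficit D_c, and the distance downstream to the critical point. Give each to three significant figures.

t_c ≈ 0.0564 d; D_c ≈ 1.74 mg/L; x_c ≈ 1.07 km

At the critical point dD/dt = 0, so k_d L₀ e^(−k_d t) = k_r D. Substituting D(t) from the Streeter–Phelps equation and solving for t gives
t_c = ln[(k_r/k_d)(1 − D₀(k_r−k_d)/(k_d L₀))] / (k_r−k_d).
Here k_r−k_d = 1.746 d⁻¹ and 1 − D₀(k_r−k_d)/(k_d L₀) = 1 − 1.74×1.746/(0.174×19.4) = 0.1000, so
t_c = ln(11.03 × 0.1000) / 1.746 = 0.09844 / 1.746 = 0.05638 d.
D_c = (k_d/k_r) L₀ e^(−k_d t_c) = (0.174/1.92) × 19.4 × e^(−0.174×0.05638) = 0.09062 × 19.4 × 0.9902 = 1.741 mg/L.
x_c = v t_c = 0.219 m/s × 0.05638 d × 86400 s/d = 1067 m ≈ 1.07 km.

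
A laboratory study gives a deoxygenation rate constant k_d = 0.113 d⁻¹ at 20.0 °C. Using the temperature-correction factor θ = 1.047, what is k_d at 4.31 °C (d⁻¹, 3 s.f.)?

k_d(T₂) = k_d(T₁) · θ^(T₂−T₁) = 0.113 × 1.047^(4.31−20.0)
= 0.113 × 1.047^-15.7 = 0.113 × 0.4864 = 0.05497 d⁻¹.

k_d ≈ 0.0550 d⁻¹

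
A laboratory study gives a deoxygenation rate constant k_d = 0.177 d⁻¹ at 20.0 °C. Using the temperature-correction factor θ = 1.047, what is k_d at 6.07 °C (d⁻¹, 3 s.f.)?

k_d ≈ 0.0934 d⁻¹

k_d(T₂) = k_d(T₁) · θ^(T₂−T₁) = 0.177 × 1.047^(6.07−20.0)
= 0.177 × 1.047^-13.9 = 0.177 × 0.5274 = 0.09335 d⁻¹.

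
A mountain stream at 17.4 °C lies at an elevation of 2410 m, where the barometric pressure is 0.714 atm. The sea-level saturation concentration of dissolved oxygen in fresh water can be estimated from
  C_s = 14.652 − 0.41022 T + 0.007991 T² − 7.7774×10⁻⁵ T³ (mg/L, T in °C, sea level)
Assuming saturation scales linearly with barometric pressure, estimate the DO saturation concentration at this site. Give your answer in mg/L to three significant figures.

C_s ≈ 6.80 mg/L

At sea level: C_s = 14.652 − 0.41022×17.4 + 0.007991×17.4² − 7.7774×10⁻⁵×17.4³ = 9.524 mg/L.
Pressure correction: C_s' = 9.524 × 0.714 = 6.800 mg/L.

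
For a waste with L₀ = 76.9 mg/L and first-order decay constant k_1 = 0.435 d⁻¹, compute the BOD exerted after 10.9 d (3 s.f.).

y ≈ 76.2 mg/L

y_t = L₀(1 − e^(−k_1 t)) = 76.9 × (1 − e^(−0.435×10.9))
= 76.9 × (1 − 0.008726) = 76.9 × 0.9913 = 76.23 mg/L.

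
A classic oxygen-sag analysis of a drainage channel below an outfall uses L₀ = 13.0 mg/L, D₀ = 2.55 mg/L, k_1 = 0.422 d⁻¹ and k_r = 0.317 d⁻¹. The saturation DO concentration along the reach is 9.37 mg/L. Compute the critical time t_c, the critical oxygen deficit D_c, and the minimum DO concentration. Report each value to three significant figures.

t_c ≈ 2.27 d; D_c ≈ 6.64 mg/L; min DO ≈ 2.73 mg/L

With k_r/k_1 = 0.7512 and 1 − D₀(k_r−k_1)/(k_1 L₀) = 1.049,
t_c = ln(0.7512 × 1.049) / (0.317 − 0.422) = ln(0.7878) / -0.1050 = -0.2385/-0.1050 = 2.271 d.
D_c = (k_1/k_r) L₀ e^(−k_1 t_c) = (0.422/0.317) × 13.0 × e^(−0.422×2.271) = 1.331 × 13.0 × 0.3835 = 6.637 mg/L.
Minimum DO = C_s − D_c = 9.37 − 6.637 = 2.733 mg/L.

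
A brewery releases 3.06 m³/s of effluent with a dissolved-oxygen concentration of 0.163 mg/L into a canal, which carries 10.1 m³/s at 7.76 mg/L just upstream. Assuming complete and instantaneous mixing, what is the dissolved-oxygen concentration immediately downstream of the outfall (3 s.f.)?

Flow-weighted mixing: C = (Q_r C_r + Q_w C_w)/(Q_r + Q_w)
= (10.1×7.76 + 3.06×0.163)/(10.1 + 3.06) = 78.87/13.16 = 5.994 mg/L.

5.99 mg/L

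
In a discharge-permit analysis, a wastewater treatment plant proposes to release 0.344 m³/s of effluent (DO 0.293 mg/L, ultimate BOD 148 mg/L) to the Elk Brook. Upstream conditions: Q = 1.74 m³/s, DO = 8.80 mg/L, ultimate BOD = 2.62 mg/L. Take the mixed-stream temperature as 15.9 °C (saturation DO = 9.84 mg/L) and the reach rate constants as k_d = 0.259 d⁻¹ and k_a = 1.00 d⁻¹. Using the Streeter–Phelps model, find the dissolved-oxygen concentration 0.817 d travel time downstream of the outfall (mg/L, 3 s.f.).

DO ≈ 5.34 mg/L

Mixed DO = (1.74×8.80 + 0.344×0.293)/(1.74+0.344) = 15.41/2.084 = 7.396 mg/L.
Mixed L₀ = (1.74×2.62 + 0.344×148)/(2.084) = 55.47/2.084 = 26.62 mg/L.
Initial deficit D₀ = C_s − DO₀ = 9.84 − 7.396 = 2.444 mg/L.
D(0.817) = [0.259×26.62/(1.00−0.259)](e^(−0.259×0.817) − e^(−1.00×0.817)) + 2.444 e^(−1.00×0.817)
= 9.304 × (0.8093 − 0.4418) + 2.444 × 0.4418 = 4.499 mg/L.
DO = 9.84 − 4.499 = 5.341 mg/L.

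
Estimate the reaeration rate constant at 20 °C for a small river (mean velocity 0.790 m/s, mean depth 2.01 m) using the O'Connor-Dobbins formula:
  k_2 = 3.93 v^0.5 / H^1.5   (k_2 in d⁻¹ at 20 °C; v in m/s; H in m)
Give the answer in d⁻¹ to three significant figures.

k_2 = 3.93 × 0.790^0.5 / 2.01^1.5 = 3.93 × 0.8888 / 2.850 = 1.226 d⁻¹.

k_2 ≈ 1.23 d⁻¹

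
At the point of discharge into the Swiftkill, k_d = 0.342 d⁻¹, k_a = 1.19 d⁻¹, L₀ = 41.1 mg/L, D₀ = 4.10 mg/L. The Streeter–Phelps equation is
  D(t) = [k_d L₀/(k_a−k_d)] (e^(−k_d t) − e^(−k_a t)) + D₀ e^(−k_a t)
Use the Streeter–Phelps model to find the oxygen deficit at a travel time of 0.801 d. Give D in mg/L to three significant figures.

D ≈ 7.79 mg/L

k_d L₀/(k_a−k_d) = 0.342×41.1/(1.19−0.342) = 14.06/0.8480 = 16.58 mg/L.
e^(−k_d t) = e^(−0.342×0.8010) = 0.7604; e^(−k_a t) = e^(−1.19×0.8010) = 0.3855.
D = 16.58 × (0.7604 − 0.3855) + 4.10 × 0.3855 = 6.214 + 1.581 = 7.794 mg/L.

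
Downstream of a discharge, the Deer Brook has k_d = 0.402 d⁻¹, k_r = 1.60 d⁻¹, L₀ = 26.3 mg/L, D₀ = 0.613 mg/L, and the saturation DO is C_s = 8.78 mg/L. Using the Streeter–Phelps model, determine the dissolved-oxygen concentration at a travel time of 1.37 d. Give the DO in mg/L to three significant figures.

k_d L₀/(k_r−k_d) = 0.402×26.3/(1.60−0.402) = 10.57/1.198 = 8.825 mg/L.
e^(−k_d t) = e^(−0.402×1.370) = 0.5765; e^(−k_r t) = e^(−1.60×1.370) = 0.1117.
D = 8.825 × (0.5765 − 0.1117) + 0.613 × 0.1117 = 4.102 + 0.06847 = 4.171 mg/L.
DO = C_s − D = 8.78 − 4.171 = 4.609 mg/L.

DO ≈ 4.61 mg/L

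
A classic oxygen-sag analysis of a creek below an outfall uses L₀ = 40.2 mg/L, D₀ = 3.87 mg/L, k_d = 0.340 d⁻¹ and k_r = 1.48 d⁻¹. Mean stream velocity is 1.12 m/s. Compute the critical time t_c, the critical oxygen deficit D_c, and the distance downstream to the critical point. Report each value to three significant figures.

t_c ≈ 0.948 d; D_c ≈ 6.69 mg/L; x_c ≈ 91.8 km

t_c = [1/(k_r−k_d)] ln[(k_r/k_d)(1 − D₀(k_r−k_d)/(k_d L₀))]
= [1/(1.48−0.340)] ln[(1.48/0.340)(1 − 3.87×1.140/(0.340×40.2))]
= (1/1.140) ln[4.353 × 0.6772] = 0.8772 × ln(2.948) = 0.8772 × 1.081 = 0.9483 d.
D_c = (k_d/k_r) L₀ e^(−k_d t_c) = (0.340/1.48) × 40.2 × e^(−0.340×0.9483) = 0.2297 × 40.2 × 0.7244 = 6.690 mg/L.
x_c = v t_c = 1.12 m/s × 0.9483 d × 86400 s/d = 91770 m ≈ 91.8 km.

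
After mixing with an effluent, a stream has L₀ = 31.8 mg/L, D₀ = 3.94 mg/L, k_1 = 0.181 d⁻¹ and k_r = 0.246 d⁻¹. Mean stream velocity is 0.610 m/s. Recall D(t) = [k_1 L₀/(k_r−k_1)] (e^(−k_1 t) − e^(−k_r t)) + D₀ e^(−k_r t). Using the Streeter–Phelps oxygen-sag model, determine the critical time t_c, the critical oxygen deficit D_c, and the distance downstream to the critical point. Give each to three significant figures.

t_c ≈ 4.02 d; D_c ≈ 11.3 mg/L; x_c ≈ 212 km

With k_r/k_1 = 1.359 and 1 − D₀(k_r−k_1)/(k_1 L₀) = 0.9555,
t_c = ln(1.359 × 0.9555) / (0.246 − 0.181) = ln(1.299) / 0.06500 = 0.2613/0.06500 = 4.020 d.
L(t_c) = L₀ e^(−k_1 t_c) = 31.8 × 0.4830 = 15.36 mg/L, and at the critical point k_r D_c = k_1 L, so D_c = (0.181/0.246) × 15.36 = 11.30 mg/L.
x_c = v t_c = 0.610 m/s × 4.020 d × 86400 s/d = 211900 m ≈ 212 km.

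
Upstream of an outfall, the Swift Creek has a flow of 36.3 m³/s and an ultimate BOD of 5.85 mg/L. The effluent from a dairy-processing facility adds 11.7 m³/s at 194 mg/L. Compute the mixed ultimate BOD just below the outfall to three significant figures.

Flow-weighted mixing: C = (Q_r C_r + Q_w C_w)/(Q_r + Q_w)
= (36.3×5.85 + 11.7×194)/(36.3 + 11.7) = 2482/48.00 = 51.71 mg/L.

51.7 mg/L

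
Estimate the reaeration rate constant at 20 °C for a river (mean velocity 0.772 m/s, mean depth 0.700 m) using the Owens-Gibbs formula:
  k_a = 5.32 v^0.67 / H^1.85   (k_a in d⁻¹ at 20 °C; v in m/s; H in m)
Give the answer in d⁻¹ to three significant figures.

k_a ≈ 8.65 d⁻¹

k_a = 5.32 × 0.772^0.67 / 0.700^1.85 = 5.32 × 0.8408 / 0.5169 = 8.653 d⁻¹.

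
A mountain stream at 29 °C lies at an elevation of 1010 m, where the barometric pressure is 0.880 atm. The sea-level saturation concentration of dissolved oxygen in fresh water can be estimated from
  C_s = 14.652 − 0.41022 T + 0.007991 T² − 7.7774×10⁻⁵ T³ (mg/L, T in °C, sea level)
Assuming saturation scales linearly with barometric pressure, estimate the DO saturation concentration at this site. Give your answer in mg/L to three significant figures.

At sea level: C_s = 14.652 − 0.41022×29 + 0.007991×29² − 7.7774×10⁻⁵×29³ = 7.579 mg/L.
Pressure correction: C_s' = 7.579 × 0.880 = 6.670 mg/L.

C_s ≈ 6.67 mg/L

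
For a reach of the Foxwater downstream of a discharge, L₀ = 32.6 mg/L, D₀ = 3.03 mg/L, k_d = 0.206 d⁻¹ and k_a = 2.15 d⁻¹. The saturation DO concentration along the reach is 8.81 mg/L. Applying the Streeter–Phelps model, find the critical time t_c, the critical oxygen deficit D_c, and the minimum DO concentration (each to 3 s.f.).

With k_a/k_d = 10.44 and 1 − D₀(k_a−k_d)/(k_d L₀) = 0.1229,
t_c = ln(10.44 × 0.1229) / (2.15 − 0.206) = ln(1.283) / 1.944 = 0.2489/1.944 = 0.1280 d.
D_c = (k_d/k_a) L₀ e^(−k_d t_c) = (0.206/2.15) × 32.6 × e^(−0.206×0.1280) = 0.09581 × 32.6 × 0.9740 = 3.042 mg/L.
Minimum DO = C_s − D_c = 8.81 − 3.042 = 5.768 mg/L.

t_c ≈ 0.128 d; D_c ≈ 3.04 mg/L; min DO ≈ 5.77 mg/L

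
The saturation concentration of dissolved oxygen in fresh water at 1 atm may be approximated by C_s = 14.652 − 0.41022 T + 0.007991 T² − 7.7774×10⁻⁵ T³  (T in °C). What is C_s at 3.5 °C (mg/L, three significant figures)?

C_s = 14.652 − 0.41022×3.5 + 0.007991×3.5² − 7.7774×10⁻⁵×3.5³ = 13.31 mg/L.

C_s ≈ 13.3 mg/L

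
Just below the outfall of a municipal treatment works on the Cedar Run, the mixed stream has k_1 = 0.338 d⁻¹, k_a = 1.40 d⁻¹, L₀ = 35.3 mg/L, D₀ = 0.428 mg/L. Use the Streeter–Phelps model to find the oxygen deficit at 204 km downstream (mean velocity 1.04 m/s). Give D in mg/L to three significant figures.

D ≈ 4.77 mg/L

Travel time t = x/v = 204 km / (1.04 m/s) = 204000 m / 1.04 m/s = 196200 s = 2.270 d.
k_1 L₀/(k_a−k_1) = 0.338×35.3/(1.40−0.338) = 11.93/1.062 = 11.23 mg/L.
e^(−k_1 t) = e^(−0.338×2.270) = 0.4642; e^(−k_a t) = e^(−1.40×2.270) = 0.04165.
D = 11.23 × (0.4642 − 0.04165) + 0.428 × 0.04165 = 4.748 + 0.01783 = 4.766 mg/L.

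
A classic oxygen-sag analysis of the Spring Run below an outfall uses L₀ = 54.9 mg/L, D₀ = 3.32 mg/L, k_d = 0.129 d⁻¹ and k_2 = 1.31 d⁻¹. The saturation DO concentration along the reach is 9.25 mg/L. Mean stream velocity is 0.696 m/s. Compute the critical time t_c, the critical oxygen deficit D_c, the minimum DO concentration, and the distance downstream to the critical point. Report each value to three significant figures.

t_c = [1/(k_2−k_d)] ln[(k_2/k_d)(1 − D₀(k_2−k_d)/(k_d L₀))]
= [1/(1.31−0.129)] ln[(1.31/0.129)(1 − 3.32×1.181/(0.129×54.9))]
= (1/1.181) ln[10.16 × 0.4464] = 0.8467 × ln(4.533) = 0.8467 × 1.511 = 1.280 d.
D_c = (k_d/k_2) L₀ e^(−k_d t_c) = (0.129/1.31) × 54.9 × e^(−0.129×1.280) = 0.09847 × 54.9 × 0.8478 = 4.583 mg/L.
Minimum DO = C_s − D_c = 9.25 − 4.583 = 4.667 mg/L.
x_c = v t_c = 0.696 m/s × 1.280 d × 86400 s/d = 76950 m ≈ 77.0 km.

t_c ≈ 1.28 d; D_c ≈ 4.58 mg/L; min DO ≈ 4.67 mg/L; x_c ≈ 77.0 km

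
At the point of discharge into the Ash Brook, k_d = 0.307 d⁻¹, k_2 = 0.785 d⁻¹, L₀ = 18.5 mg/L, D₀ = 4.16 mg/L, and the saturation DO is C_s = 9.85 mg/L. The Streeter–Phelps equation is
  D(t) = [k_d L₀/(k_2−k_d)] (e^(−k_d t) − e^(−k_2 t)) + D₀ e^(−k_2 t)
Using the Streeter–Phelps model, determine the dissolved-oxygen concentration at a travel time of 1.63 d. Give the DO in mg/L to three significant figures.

DO ≈ 4.79 mg/L

k_d L₀/(k_2−k_d) = 0.307×18.5/(0.785−0.307) = 5.679/0.4780 = 11.88 mg/L.
e^(−k_d t) = e^(−0.307×1.630) = 0.6063; e^(−k_2 t) = e^(−0.785×1.630) = 0.2782.
D = 11.88 × (0.6063 − 0.2782) + 4.16 × 0.2782 = 3.899 + 1.157 = 5.056 mg/L.
DO = C_s − D = 9.85 − 5.056 = 4.794 mg/L.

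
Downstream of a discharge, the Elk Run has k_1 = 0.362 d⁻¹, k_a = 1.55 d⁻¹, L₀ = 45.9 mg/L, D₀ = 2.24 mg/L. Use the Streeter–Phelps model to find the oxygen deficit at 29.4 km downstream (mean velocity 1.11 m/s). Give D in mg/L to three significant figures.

D ≈ 5.21 mg/L

Travel time t = x/v = 29.4 km / (1.11 m/s) = 29400 m / 1.11 m/s = 26490 s = 0.3066 d.
k_1 L₀/(k_a−k_1) = 0.362×45.9/(1.55−0.362) = 16.62/1.188 = 13.99 mg/L.
e^(−k_1 t) = e^(−0.362×0.3066) = 0.8950; e^(−k_a t) = e^(−1.55×0.3066) = 0.6218.
D = 13.99 × (0.8950 − 0.6218) + 2.24 × 0.6218 = 3.821 + 1.393 = 5.214 mg/L.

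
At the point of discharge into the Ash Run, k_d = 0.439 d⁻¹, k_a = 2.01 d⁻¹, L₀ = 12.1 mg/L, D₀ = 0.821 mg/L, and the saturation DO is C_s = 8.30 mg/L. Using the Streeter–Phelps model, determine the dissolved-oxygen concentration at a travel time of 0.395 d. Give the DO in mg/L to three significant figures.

k_d L₀/(k_a−k_d) = 0.439×12.1/(2.01−0.439) = 5.312/1.571 = 3.381 mg/L.
e^(−k_d t) = e^(−0.439×0.3950) = 0.8408; e^(−k_a t) = e^(−2.01×0.3950) = 0.4521.
D = 3.381 × (0.8408 − 0.4521) + 0.821 × 0.4521 = 1.314 + 0.3711 = 1.686 mg/L.
DO = C_s − D = 8.30 − 1.686 = 6.614 mg/L.

DO ≈ 6.61 mg/L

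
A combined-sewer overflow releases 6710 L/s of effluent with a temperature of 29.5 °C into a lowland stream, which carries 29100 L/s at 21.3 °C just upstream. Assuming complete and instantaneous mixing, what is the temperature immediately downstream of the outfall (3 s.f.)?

Flow-weighted mixing: C = (Q_r C_r + Q_w C_w)/(Q_r + Q_w)
= (29100×21.3 + 6710×29.5)/(29100 + 6710) = 817800/35810 = 22.84 °C.

22.8 °C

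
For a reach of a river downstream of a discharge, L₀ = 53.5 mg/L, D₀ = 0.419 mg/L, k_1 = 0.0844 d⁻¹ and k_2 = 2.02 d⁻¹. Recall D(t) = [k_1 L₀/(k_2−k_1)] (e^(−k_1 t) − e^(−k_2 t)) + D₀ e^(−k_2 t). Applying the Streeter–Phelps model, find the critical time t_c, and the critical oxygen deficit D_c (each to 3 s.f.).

t_c ≈ 1.54 d; D_c ≈ 1.96 mg/L

At the critical point dD/dt = 0, so k_1 L₀ e^(−k_1 t) = k_2 D. Substituting D(t) from the Streeter–Phelps equation and solving for t gives
t_c = ln[(k_2/k_1)(1 − D₀(k_2−k_1)/(k_1 L₀))] / (k_2−k_1).
Here k_2−k_1 = 1.936 d⁻¹ and 1 − D₀(k_2−k_1)/(k_1 L₀) = 1 − 0.419×1.936/(0.0844×53.5) = 0.8204, so
t_c = ln(23.93 × 0.8204) / 1.936 = 2.977 / 1.936 = 1.538 d.
L(t_c) = L₀ e^(−k_1 t_c) = 53.5 × 0.8783 = 46.99 mg/L, and at the critical point k_2 D_c = k_1 L, so D_c = (0.0844/2.02) × 46.99 = 1.963 mg/L.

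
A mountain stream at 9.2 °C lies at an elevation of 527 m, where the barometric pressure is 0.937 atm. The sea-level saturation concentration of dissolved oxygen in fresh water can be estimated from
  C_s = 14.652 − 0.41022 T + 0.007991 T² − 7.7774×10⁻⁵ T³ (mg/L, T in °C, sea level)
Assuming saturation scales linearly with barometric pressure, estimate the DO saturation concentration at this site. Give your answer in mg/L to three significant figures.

At sea level: C_s = 14.652 − 0.41022×9.2 + 0.007991×9.2² − 7.7774×10⁻⁵×9.2³ = 11.49 mg/L.
Pressure correction: C_s' = 11.49 × 0.937 = 10.77 mg/L.

C_s ≈ 10.8 mg/L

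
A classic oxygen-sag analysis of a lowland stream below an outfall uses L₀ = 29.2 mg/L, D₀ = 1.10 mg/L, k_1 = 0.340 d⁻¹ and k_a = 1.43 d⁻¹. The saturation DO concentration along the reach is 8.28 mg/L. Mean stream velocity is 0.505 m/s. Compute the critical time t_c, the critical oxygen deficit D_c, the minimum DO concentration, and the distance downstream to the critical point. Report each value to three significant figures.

t_c ≈ 1.20 d; D_c ≈ 4.62 mg/L; min DO ≈ 3.66 mg/L; x_c ≈ 52.3 km

t_c = [1/(k_a−k_1)] ln[(k_a/k_1)(1 − D₀(k_a−k_1)/(k_1 L₀))]
= [1/(1.43−0.340)] ln[(1.43/0.340)(1 − 1.10×1.090/(0.340×29.2))]
= (1/1.090) ln[4.206 × 0.8792] = 0.9174 × ln(3.698) = 0.9174 × 1.308 = 1.200 d.
L(t_c) = L₀ e^(−k_1 t_c) = 29.2 × 0.6650 = 19.42 mg/L, and at the critical point k_a D_c = k_1 L, so D_c = (0.340/1.43) × 19.42 = 4.617 mg/L.
Minimum DO = C_s − D_c = 8.28 − 4.617 = 3.663 mg/L.
x_c = v t_c = 0.505 m/s × 1.200 d × 86400 s/d = 52350 m ≈ 52.3 km.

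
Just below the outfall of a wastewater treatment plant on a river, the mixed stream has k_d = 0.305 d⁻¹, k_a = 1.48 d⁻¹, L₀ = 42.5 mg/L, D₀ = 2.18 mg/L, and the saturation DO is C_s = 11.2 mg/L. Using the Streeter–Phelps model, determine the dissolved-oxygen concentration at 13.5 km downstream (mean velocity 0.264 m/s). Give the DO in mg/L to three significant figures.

DO ≈ 5.68 mg/L

Travel time t = x/v = 13.5 km / (0.264 m/s) = 13500 m / 0.264 m/s = 51140 s = 0.5919 d.
k_d L₀/(k_a−k_d) = 0.305×42.5/(1.48−0.305) = 12.96/1.175 = 11.03 mg/L.
e^(−k_d t) = e^(−0.305×0.5919) = 0.8348; e^(−k_a t) = e^(−1.48×0.5919) = 0.4165.
D = 11.03 × (0.8348 − 0.4165) + 2.18 × 0.4165 = 4.615 + 0.9079 = 5.523 mg/L.
DO = C_s − D = 11.2 − 5.523 = 5.677 mg/L.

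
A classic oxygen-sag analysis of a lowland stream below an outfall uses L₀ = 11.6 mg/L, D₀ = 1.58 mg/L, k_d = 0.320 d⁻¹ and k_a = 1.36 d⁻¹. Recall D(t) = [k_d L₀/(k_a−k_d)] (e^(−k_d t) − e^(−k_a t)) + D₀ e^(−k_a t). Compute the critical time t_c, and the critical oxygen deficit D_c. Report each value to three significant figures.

t_c = [1/(k_a−k_d)] ln[(k_a/k_d)(1 − D₀(k_a−k_d)/(k_d L₀))]
= [1/(1.36−0.320)] ln[(1.36/0.320)(1 − 1.58×1.040/(0.320×11.6))]
= (1/1.040) ln[4.250 × 0.5573] = 0.9615 × ln(2.369) = 0.9615 × 0.8623 = 0.8292 d.
L(t_c) = L₀ e^(−k_d t_c) = 11.6 × 0.7670 = 8.897 mg/L, and at the critical point k_a D_c = k_d L, so D_c = (0.320/1.36) × 8.897 = 2.093 mg/L.

t_c ≈ 0.829 d; D_c ≈ 2.09 mg/L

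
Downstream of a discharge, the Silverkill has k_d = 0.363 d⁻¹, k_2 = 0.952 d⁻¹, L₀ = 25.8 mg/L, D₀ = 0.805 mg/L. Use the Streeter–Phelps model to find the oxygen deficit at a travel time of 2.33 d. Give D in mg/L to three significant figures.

D ≈ 5.18 mg/L

k_d L₀/(k_2−k_d) = 0.363×25.8/(0.952−0.363) = 9.365/0.5890 = 15.90 mg/L.
e^(−k_d t) = e^(−0.363×2.330) = 0.4292; e^(−k_2 t) = e^(−0.952×2.330) = 0.1088.
D = 15.90 × (0.4292 − 0.1088) + 0.805 × 0.1088 = 5.095 + 0.08759 = 5.182 mg/L.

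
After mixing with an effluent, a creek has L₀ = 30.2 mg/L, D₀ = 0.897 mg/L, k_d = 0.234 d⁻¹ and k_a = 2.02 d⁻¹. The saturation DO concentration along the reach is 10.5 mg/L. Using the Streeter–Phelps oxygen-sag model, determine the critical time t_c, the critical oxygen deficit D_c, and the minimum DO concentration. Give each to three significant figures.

t_c = [1/(k_a−k_d)] ln[(k_a/k_d)(1 − D₀(k_a−k_d)/(k_d L₀))]
= [1/(2.02−0.234)] ln[(2.02/0.234)(1 − 0.897×1.786/(0.234×30.2))]
= (1/1.786) ln[8.632 × 0.7733] = 0.5599 × ln(6.675) = 0.5599 × 1.898 = 1.063 d.
D_c = (k_d/k_a) L₀ e^(−k_d t_c) = (0.234/2.02) × 30.2 × e^(−0.234×1.063) = 0.1158 × 30.2 × 0.7798 = 2.728 mg/L.
Minimum DO = C_s − D_c = 10.5 − 2.728 = 7.772 mg/L.

t_c ≈ 1.06 d; D_c ≈ 2.73 mg/L; min DO ≈ 7.77 mg/L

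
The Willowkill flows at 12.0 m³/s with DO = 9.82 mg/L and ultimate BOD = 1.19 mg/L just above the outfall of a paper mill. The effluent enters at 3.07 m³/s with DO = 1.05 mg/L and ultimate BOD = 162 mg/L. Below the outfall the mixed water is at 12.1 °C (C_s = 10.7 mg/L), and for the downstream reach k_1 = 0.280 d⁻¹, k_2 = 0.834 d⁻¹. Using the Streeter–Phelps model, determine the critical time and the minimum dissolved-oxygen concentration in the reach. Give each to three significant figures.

Mixed DO = (12.0×9.82 + 3.07×1.05)/(12.0+3.07) = 121.1/15.07 = 8.033 mg/L.
Mixed L₀ = (12.0×1.19 + 3.07×162)/(15.07) = 511.6/15.07 = 33.95 mg/L.
Initial deficit D₀ = C_s − DO₀ = 10.7 − 8.033 = 2.667 mg/L.
t_c = (1/0.5540) ln[(0.834/0.280)(1 − 2.667×0.5540/(0.280×33.95))] = 1.805 × ln(2.516) = 1.665 d.
D_c = (0.280/0.834) × 33.95 × e^(−0.280×1.665) = 0.3357 × 33.95 × 0.6273 = 7.150 mg/L.
Minimum DO = 10.7 − 7.150 = 3.550 mg/L.

t_c ≈ 1.67 d; minimum DO ≈ 3.55 mg/L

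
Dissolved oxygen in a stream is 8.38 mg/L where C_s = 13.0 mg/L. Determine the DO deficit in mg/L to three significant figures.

D ≈ 4.62 mg/L

D = C_s − C = 13.0 − 8.38 = 4.62 mg/L.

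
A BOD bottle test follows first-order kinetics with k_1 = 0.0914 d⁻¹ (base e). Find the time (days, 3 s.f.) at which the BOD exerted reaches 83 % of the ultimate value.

y/L₀ = 1 − e^(−k_1 t) = 0.83 ⇒ e^(−k_1 t) = 0.170
t = −ln(0.170) / 0.0914 = 1.772 / 0.0914 = 19.39 d.

t ≈ 19.4 d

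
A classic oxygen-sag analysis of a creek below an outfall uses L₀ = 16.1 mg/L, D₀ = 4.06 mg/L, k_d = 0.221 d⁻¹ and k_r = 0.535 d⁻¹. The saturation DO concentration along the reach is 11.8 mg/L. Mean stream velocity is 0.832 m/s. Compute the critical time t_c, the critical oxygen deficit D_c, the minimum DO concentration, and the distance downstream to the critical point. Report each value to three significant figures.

t_c ≈ 1.40 d; D_c ≈ 4.88 mg/L; min DO ≈ 6.92 mg/L; x_c ≈ 101 km

With k_r/k_d = 2.421 and 1 − D₀(k_r−k_d)/(k_d L₀) = 0.6417,
t_c = ln(2.421 × 0.6417) / (0.535 − 0.221) = ln(1.553) / 0.3140 = 0.4405/0.3140 = 1.403 d.
D_c = (k_d/k_r) L₀ e^(−k_d t_c) = (0.221/0.535) × 16.1 × e^(−0.221×1.403) = 0.4131 × 16.1 × 0.7334 = 4.878 mg/L.
Minimum DO = C_s − D_c = 11.8 − 4.878 = 6.922 mg/L.
x_c = v t_c = 0.832 m/s × 1.403 d × 86400 s/d = 100800 m ≈ 101 km.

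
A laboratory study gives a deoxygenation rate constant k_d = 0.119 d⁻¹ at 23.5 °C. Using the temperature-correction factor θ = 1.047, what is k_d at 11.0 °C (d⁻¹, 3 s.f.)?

k_d ≈ 0.0670 d⁻¹

k_d(T₂) = k_d(T₁) · θ^(T₂−T₁) = 0.119 × 1.047^(11.0−23.5)
= 0.119 × 1.047^-12.5 = 0.119 × 0.5632 = 0.06702 d⁻¹.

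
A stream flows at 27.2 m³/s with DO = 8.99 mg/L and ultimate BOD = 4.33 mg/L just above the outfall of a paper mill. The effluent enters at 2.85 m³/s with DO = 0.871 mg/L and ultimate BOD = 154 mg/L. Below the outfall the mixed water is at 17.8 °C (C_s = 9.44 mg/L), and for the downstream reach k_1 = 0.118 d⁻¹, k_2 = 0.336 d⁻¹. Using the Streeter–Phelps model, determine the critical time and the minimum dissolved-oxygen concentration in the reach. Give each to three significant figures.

Mixed DO = (27.2×8.99 + 2.85×0.871)/(27.2+2.85) = 247.0/30.05 = 8.220 mg/L.
Mixed L₀ = (27.2×4.33 + 2.85×154)/(30.05) = 556.7/30.05 = 18.52 mg/L.
Initial deficit D₀ = C_s − DO₀ = 9.44 − 8.220 = 1.220 mg/L.
t_c = (1/0.2180) ln[(0.336/0.118)(1 − 1.220×0.2180/(0.118×18.52))] = 4.587 × ln(2.501) = 4.205 d.
D_c = (0.118/0.336) × 18.52 × e^(−0.118×4.205) = 0.3512 × 18.52 × 0.6088 = 3.961 mg/L.
Minimum DO = 9.44 − 3.961 = 5.479 mg/L.

t_c ≈ 4.21 d; minimum DO ≈ 5.48 mg/L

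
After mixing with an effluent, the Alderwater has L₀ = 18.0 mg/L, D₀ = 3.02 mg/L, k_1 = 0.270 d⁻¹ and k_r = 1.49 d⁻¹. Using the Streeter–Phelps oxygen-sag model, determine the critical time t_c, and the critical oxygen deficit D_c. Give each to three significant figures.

t_c ≈ 0.237 d; D_c ≈ 3.06 mg/L

t_c = [1/(k_r−k_1)] ln[(k_r/k_1)(1 − D₀(k_r−k_1)/(k_1 L₀))]
= [1/(1.49−0.270)] ln[(1.49/0.270)(1 − 3.02×1.220/(0.270×18.0))]
= (1/1.220) ln[5.519 × 0.2419] = 0.8197 × ln(1.335) = 0.8197 × 0.2888 = 0.2368 d.
L(t_c) = L₀ e^(−k_1 t_c) = 18.0 × 0.9381 = 16.89 mg/L, and at the critical point k_r D_c = k_1 L, so D_c = (0.270/1.49) × 16.89 = 3.060 mg/L.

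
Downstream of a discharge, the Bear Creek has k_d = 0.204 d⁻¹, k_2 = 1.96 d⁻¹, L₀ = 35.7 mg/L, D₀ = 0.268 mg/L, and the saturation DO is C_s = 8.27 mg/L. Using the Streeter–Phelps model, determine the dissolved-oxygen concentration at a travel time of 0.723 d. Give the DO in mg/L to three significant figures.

k_d L₀/(k_2−k_d) = 0.204×35.7/(1.96−0.204) = 7.283/1.756 = 4.147 mg/L.
e^(−k_d t) = e^(−0.204×0.7230) = 0.8629; e^(−k_2 t) = e^(−1.96×0.7230) = 0.2424.
D = 4.147 × (0.8629 − 0.2424) + 0.268 × 0.2424 = 2.573 + 0.06497 = 2.638 mg/L.
DO = C_s − D = 8.27 − 2.638 = 5.632 mg/L.

DO ≈ 5.63 mg/L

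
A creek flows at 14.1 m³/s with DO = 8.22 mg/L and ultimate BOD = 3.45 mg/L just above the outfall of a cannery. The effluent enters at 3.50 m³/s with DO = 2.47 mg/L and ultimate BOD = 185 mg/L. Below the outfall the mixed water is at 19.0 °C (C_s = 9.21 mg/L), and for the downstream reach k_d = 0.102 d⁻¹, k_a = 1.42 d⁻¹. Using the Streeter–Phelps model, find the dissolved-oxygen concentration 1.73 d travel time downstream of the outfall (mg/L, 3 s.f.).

Mixed DO = (14.1×8.22 + 3.50×2.47)/(14.1+3.50) = 124.5/17.60 = 7.077 mg/L.
Mixed L₀ = (14.1×3.45 + 3.50×185)/(17.60) = 696.1/17.60 = 39.55 mg/L.
Initial deficit D₀ = C_s − DO₀ = 9.21 − 7.077 = 2.133 mg/L.
D(1.73) = [0.102×39.55/(1.42−0.102)](e^(−0.102×1.73) − e^(−1.42×1.73)) + 2.133 e^(−1.42×1.73)
= 3.061 × (0.8382 − 0.08573) + 2.133 × 0.08573 = 2.486 mg/L.
DO = 9.21 − 2.486 = 6.724 mg/L.

DO ≈ 6.72 mg/L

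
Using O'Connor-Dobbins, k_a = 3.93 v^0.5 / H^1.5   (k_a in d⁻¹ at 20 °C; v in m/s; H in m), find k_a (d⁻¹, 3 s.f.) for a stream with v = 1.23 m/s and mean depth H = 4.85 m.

k_a ≈ 0.408 d⁻¹

k_a = 3.93 × 1.23^0.5 / 4.85^1.5 = 3.93 × 1.109 / 10.68 = 0.4081 d⁻¹.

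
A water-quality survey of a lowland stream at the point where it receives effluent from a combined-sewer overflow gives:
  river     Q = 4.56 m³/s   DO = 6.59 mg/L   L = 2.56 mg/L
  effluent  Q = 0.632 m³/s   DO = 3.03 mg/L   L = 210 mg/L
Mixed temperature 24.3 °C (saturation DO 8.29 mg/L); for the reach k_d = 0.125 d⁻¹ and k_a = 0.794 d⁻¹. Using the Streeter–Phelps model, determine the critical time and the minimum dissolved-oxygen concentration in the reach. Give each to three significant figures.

t_c ≈ 1.97 d; minimum DO ≈ 4.87 mg/L

Mixed DO = (4.56×6.59 + 0.632×3.03)/(4.56+0.632) = 31.97/5.192 = 6.157 mg/L.
Mixed L₀ = (4.56×2.56 + 0.632×210)/(5.192) = 144.4/5.192 = 27.81 mg/L.
Initial deficit D₀ = C_s − DO₀ = 8.29 − 6.157 = 2.133 mg/L.
t_c = (1/0.6690) ln[(0.794/0.125)(1 − 2.133×0.6690/(0.125×27.81))] = 1.495 × ln(3.744) = 1.973 d.
D_c = (0.125/0.794) × 27.81 × e^(−0.125×1.973) = 0.1574 × 27.81 × 0.7814 = 3.421 mg/L.
Minimum DO = 8.29 − 3.421 = 4.869 mg/L.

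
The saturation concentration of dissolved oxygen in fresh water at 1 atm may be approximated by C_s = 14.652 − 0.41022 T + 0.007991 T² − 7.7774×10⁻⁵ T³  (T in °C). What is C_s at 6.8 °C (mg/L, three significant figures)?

C_s = 14.652 − 0.41022×6.8 + 0.007991×6.8² − 7.7774×10⁻⁵×6.8³ = 12.21 mg/L.

C_s ≈ 12.2 mg/L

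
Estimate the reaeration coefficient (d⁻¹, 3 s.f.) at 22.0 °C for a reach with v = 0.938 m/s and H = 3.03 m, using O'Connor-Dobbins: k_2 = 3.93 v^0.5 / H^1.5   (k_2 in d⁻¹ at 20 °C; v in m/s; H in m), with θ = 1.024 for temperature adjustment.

k_2 ≈ 0.757 d⁻¹

k_2(20) = 3.93 × 0.938^0.5 / 3.03^1.5 = 3.93 × 0.9685 / 5.274 = 0.7217 d⁻¹.
k_2(22.0) = 0.7217 × 1.024^(22.0−20) = 0.7217 × 1.049 = 0.7567 d⁻¹.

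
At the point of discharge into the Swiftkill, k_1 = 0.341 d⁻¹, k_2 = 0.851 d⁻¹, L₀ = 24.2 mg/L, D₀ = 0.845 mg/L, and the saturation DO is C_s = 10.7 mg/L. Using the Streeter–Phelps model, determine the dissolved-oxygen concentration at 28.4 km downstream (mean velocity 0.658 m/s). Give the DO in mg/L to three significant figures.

Travel time t = x/v = 28.4 km / (0.658 m/s) = 28400 m / 0.658 m/s = 43160 s = 0.4995 d.
k_1 L₀/(k_2−k_1) = 0.341×24.2/(0.851−0.341) = 8.252/0.5100 = 16.18 mg/L.
e^(−k_1 t) = e^(−0.341×0.4995) = 0.8434; e^(−k_2 t) = e^(−0.851×0.4995) = 0.6537.
D = 16.18 × (0.8434 − 0.6537) + 0.845 × 0.6537 = 3.069 + 0.5524 = 3.622 mg/L.
DO = C_s − D = 10.7 − 3.622 = 7.078 mg/L.

DO ≈ 7.08 mg/L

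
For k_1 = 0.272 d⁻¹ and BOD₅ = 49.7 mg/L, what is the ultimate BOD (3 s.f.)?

L₀ ≈ 66.9 mg/L

BOD₅ = L₀(1 − e^(−5k_1)) ⇒ L₀ = BOD₅ / (1 − e^(−5×0.272))
= 49.7 / (1 − 0.2567) = 49.7 / 0.7433 = 66.86 mg/L.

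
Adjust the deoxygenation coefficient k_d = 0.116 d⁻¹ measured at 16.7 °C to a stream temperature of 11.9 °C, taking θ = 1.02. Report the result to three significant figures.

k_d ≈ 0.105 d⁻¹

k_d(T₂) = k_d(T₁) · θ^(T₂−T₁) = 0.116 × 1.02^(11.9−16.7)
= 0.116 × 1.02^-4.80 = 0.116 × 0.9093 = 0.1055 d⁻¹.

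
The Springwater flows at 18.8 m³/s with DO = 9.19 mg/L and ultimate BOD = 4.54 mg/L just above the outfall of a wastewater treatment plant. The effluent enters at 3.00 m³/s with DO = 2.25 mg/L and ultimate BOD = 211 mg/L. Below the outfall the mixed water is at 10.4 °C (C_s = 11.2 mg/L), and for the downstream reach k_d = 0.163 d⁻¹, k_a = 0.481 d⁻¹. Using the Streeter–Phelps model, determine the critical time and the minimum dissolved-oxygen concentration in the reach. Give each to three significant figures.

t_c ≈ 2.80 d; minimum DO ≈ 4.12 mg/L

Mixed DO = (18.8×9.19 + 3.00×2.25)/(18.8+3.00) = 179.5/21.80 = 8.235 mg/L.
Mixed L₀ = (18.8×4.54 + 3.00×211)/(21.80) = 718.4/21.80 = 32.95 mg/L.
Initial deficit D₀ = C_s − DO₀ = 11.2 − 8.235 = 2.965 mg/L.
t_c = (1/0.3180) ln[(0.481/0.163)(1 − 2.965×0.3180/(0.163×32.95))] = 3.145 × ln(2.433) = 2.796 d.
D_c = (0.163/0.481) × 32.95 × e^(−0.163×2.796) = 0.3389 × 32.95 × 0.6340 = 7.080 mg/L.
Minimum DO = 11.2 − 7.080 = 4.120 mg/L.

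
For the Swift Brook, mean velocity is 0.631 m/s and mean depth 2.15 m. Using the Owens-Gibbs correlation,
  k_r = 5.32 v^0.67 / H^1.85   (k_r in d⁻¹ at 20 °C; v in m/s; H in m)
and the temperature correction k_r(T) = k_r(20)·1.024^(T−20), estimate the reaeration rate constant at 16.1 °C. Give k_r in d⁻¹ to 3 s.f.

k_r ≈ 0.864 d⁻¹

k_r(20) = 5.32 × 0.631^0.67 / 2.15^1.85 = 5.32 × 0.7345 / 4.121 = 0.9482 d⁻¹.
k_r(16.1) = 0.9482 × 1.024^(16.1−20) = 0.9482 × 0.9117 = 0.8645 d⁻¹.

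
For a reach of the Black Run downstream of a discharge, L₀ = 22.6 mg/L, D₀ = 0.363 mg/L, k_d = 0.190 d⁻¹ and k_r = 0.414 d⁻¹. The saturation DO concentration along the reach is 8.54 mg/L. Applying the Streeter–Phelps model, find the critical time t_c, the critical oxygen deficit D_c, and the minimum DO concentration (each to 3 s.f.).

t_c ≈ 3.39 d; D_c ≈ 5.45 mg/L; min DO ≈ 3.09 mg/L

With k_r/k_d = 2.179 and 1 − D₀(k_r−k_d)/(k_d L₀) = 0.9811,
t_c = ln(2.179 × 0.9811) / (0.414 − 0.190) = ln(2.138) / 0.2240 = 0.7597/0.2240 = 3.392 d.
L(t_c) = L₀ e^(−k_d t_c) = 22.6 × 0.5250 = 11.86 mg/L, and at the critical point k_r D_c = k_d L, so D_c = (0.190/0.414) × 11.86 = 5.445 mg/L.
Minimum DO = C_s − D_c = 8.54 − 5.445 = 3.095 mg/L.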